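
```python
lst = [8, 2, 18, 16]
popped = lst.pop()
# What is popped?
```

16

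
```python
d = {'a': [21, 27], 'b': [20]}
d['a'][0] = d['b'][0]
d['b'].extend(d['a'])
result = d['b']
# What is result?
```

After line 1: d = {'a': [21, 27], 'b': [20]}
After line 2 (a[0] = b[0] = 20): d = {'a': [20, 27], 'b': [20]}
After line 3 (b.extend(a) appends [20, 27]): d = {'a': [20, 27], 'b': [20, 20, 27]}
After line 4: result = d['b'] = [20, 20, 27]

[20, 20, 27]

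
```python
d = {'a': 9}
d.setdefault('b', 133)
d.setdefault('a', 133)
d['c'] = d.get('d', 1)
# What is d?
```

After line 1: d = {'a': 9}
After line 2 (setdefault adds 'b'=133): d = {'a': 9, 'b': 133}
After line 3 (setdefault 'a' no-op, already exists): d = {'a': 9, 'b': 133}
After line 4 (get('d', 1) returns default since 'd' not in d): d = {'a': 9, 'b': 133, 'c': 1}

{'a': 9, 'b': 133, 'c': 1}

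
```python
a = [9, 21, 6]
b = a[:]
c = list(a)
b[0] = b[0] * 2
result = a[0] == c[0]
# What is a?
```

After line 1: a = [9, 21, 6]
After line 2 (b = a[:], copy): a = [9, 21, 6], b = [9, 21, 6]
After line 3 (c = list(a) is a copy, new object): c = [9, 21, 6]
After line 4 (b[0] = 9 * 2 = 18; only b mutates (copy)): a = [9, 21, 6], b = [18, 21, 6], c = [9, 21, 6]
After line 5 (a[0] = 9, c[0] = 9; result = True)

[9, 21, 6]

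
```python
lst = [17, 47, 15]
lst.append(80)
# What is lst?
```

[17, 47, 15, 80]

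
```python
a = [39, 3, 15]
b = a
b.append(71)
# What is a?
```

After line 1: a = [39, 3, 15]
After line 2 (b = a is an alias, same object): a = [39, 3, 15], b = [39, 3, 15]
After line 3 (b.append mutates the shared list): a = [39, 3, 15, 71], b = [39, 3, 15, 71]

[39, 3, 15, 71]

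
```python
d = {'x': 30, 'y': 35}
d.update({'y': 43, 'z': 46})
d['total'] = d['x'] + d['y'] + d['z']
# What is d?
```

After line 1: d = {'x': 30, 'y': 35}
After line 2 (y overwritten, z added): d = {'x': 30, 'y': 43, 'z': 46}
After line 3 (total = 30 + 43 + 46 = 119): d = {'x': 30, 'y': 43, 'z': 46, 'total': 119}

{'x': 30, 'y': 43, 'z': 46, 'total': 119}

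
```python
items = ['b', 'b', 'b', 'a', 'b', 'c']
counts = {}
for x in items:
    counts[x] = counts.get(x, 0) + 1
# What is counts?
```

Initial: counts = {}, items = ['b', 'b', 'b', 'a', 'b', 'c']
See 'b': counts = {'b': 1}
See 'b': counts = {'b': 2}
See 'b': counts = {'b': 3}
See 'a': counts = {'b': 3, 'a': 1}
See 'b': counts = {'b': 4, 'a': 1}
See 'c': counts = {'b': 4, 'a': 1, 'c': 1}

{'b': 4, 'a': 1, 'c': 1}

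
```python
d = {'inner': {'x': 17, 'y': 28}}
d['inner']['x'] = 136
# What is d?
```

After line 1: d = {'inner': {'x': 17, 'y': 28}}
After line 2 (inner x overwritten): d = {'inner': {'x': 136, 'y': 28}}

{'inner': {'x': 136, 'y': 28}}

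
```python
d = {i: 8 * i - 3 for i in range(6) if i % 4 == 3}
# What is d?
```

{3: 21}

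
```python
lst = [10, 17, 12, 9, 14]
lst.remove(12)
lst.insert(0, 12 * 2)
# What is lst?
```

After line 1: lst = [10, 17, 12, 9, 14]
After line 2 (remove first 12): lst = [10, 17, 9, 14]
After line 3 (insert 24 at index 0): lst = [24, 10, 17, 9, 14]

[24, 10, 17, 9, 14]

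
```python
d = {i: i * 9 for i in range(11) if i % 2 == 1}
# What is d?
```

{1: 9, 3: 27, 5: 45, 7: 63, 9: 81}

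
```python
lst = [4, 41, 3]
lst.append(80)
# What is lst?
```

[4, 41, 3, 80]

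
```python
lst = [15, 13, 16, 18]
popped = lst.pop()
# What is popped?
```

18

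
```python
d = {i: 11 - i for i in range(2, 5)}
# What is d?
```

{2: 9, 3: 8, 4: 7}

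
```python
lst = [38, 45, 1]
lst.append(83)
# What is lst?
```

[38, 45, 1, 83]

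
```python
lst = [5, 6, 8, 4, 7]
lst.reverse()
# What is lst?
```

[7, 4, 8, 6, 5]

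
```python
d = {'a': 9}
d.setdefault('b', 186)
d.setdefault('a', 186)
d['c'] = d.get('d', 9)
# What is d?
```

After line 1: d = {'a': 9}
After line 2 (setdefault adds 'b'=186): d = {'a': 9, 'b': 186}
After line 3 (setdefault 'a' no-op, already exists): d = {'a': 9, 'b': 186}
After line 4 (get('d', 9) returns default since 'd' not in d): d = {'a': 9, 'b': 186, 'c': 9}

{'a': 9, 'b': 186, 'c': 9}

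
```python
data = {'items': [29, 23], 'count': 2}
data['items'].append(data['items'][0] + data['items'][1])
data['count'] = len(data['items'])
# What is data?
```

After line 1: data = {'items': [29, 23], 'count': 2}
After line 2 (append 29 + 23 = 52): data = {'items': [29, 23, 52], 'count': 2}
After line 3 (count = len(items) = 3): data = {'items': [29, 23, 52], 'count': 3}

{'items': [29, 23, 52], 'count': 3}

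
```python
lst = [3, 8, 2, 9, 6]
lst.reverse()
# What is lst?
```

[6, 9, 2, 8, 3]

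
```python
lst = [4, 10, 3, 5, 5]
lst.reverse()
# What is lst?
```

[5, 5, 3, 10, 4]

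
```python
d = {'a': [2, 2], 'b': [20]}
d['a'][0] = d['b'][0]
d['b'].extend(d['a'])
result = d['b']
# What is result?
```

After line 1: d = {'a': [2, 2], 'b': [20]}
After line 2 (a[0] = b[0] = 20): d = {'a': [20, 2], 'b': [20]}
After line 3 (b.extend(a) appends [20, 2]): d = {'a': [20, 2], 'b': [20, 20, 2]}
After line 4: result = d['b'] = [20, 20, 2]

[20, 20, 2]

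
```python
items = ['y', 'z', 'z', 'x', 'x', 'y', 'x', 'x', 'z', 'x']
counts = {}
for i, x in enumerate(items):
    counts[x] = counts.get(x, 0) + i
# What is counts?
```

Initial: counts = {}, items = ['y', 'z', 'z', 'x', 'x', 'y', 'x', 'x', 'z', 'x']
i=0, x='y': counts = {'y': 0}
i=1, x='z': counts = {'y': 0, 'z': 1}
i=2, x='z': counts = {'y': 0, 'z': 3}
i=3, x='x': counts = {'y': 0, 'z': 3, 'x': 3}
i=4, x='x': counts = {'y': 0, 'z': 3, 'x': 7}
i=5, x='y': counts = {'y': 5, 'z': 3, 'x': 7}
i=6, x='x': counts = {'y': 5, 'z': 3, 'x': 13}
i=7, x='x': counts = {'y': 5, 'z': 3, 'x': 20}
i=8, x='z': counts = {'y': 5, 'z': 11, 'x': 20}
i=9, x='x': counts = {'y': 5, 'z': 11, 'x': 29}

{'y': 5, 'z': 11, 'x': 29}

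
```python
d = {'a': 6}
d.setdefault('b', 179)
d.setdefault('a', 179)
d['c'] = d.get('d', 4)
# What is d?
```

After line 1: d = {'a': 6}
After line 2 (setdefault adds 'b'=179): d = {'a': 6, 'b': 179}
After line 3 (setdefault 'a' no-op, already exists): d = {'a': 6, 'b': 179}
After line 4 (get('d', 4) returns default since 'd' not in d): d = {'a': 6, 'b': 179, 'c': 4}

{'a': 6, 'b': 179, 'c': 4}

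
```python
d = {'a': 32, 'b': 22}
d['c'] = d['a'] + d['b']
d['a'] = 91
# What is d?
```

After line 1: d = {'a': 32, 'b': 22}
After line 2 (d['c'] = 32 + 22): d = {'a': 32, 'b': 22, 'c': 54}
After line 3: d = {'a': 91, 'b': 22, 'c': 54}

{'a': 91, 'b': 22, 'c': 54}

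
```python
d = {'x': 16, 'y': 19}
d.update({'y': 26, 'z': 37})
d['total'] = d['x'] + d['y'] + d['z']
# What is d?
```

After line 1: d = {'x': 16, 'y': 19}
After line 2 (y overwritten, z added): d = {'x': 16, 'y': 26, 'z': 37}
After line 3 (total = 16 + 26 + 37 = 79): d = {'x': 16, 'y': 26, 'z': 37, 'total': 79}

{'x': 16, 'y': 26, 'z': 37, 'total': 79}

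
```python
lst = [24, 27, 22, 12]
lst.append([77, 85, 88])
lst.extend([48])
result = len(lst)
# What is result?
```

After line 1: lst = [24, 27, 22, 12]
After line 2 (append adds [77, 85, 88] as single element): lst = [24, 27, 22, 12, [77, 85, 88]]
After line 3 (extend unpacks [48], adds 48): lst = [24, 27, 22, 12, [77, 85, 88], 48]
After line 4: result = len(lst) = 6

6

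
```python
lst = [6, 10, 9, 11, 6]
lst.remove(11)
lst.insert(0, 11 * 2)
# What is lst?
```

After line 1: lst = [6, 10, 9, 11, 6]
After line 2 (remove first 11): lst = [6, 10, 9, 6]
After line 3 (insert 22 at index 0): lst = [22, 6, 10, 9, 6]

[22, 6, 10, 9, 6]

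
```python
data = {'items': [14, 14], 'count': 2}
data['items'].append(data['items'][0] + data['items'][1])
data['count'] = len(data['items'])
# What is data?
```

After line 1: data = {'items': [14, 14], 'count': 2}
After line 2 (append 14 + 14 = 28): data = {'items': [14, 14, 28], 'count': 2}
After line 3 (count = len(items) = 3): data = {'items': [14, 14, 28], 'count': 3}

{'items': [14, 14, 28], 'count': 3}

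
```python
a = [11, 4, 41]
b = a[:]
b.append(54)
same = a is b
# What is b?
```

After line 1: a = [11, 4, 41]
After line 2 (b = a[:] is a shallow copy, new object): a = [11, 4, 41], b = [11, 4, 41]
After line 3 (append only mutates b): a = [11, 4, 41], b = [11, 4, 41, 54]
After line 4 (same = a is b; different objects -> False): same = False

[11, 4, 41, 54]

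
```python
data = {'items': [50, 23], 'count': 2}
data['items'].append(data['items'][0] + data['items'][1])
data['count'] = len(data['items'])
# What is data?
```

After line 1: data = {'items': [50, 23], 'count': 2}
After line 2 (append 50 + 23 = 73): data = {'items': [50, 23, 73], 'count': 2}
After line 3 (count = len(items) = 3): data = {'items': [50, 23, 73], 'count': 3}

{'items': [50, 23, 73], 'count': 3}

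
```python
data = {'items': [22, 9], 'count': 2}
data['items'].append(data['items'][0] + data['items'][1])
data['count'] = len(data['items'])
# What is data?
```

After line 1: data = {'items': [22, 9], 'count': 2}
After line 2 (append 22 + 9 = 31): data = {'items': [22, 9, 31], 'count': 2}
After line 3 (count = len(items) = 3): data = {'items': [22, 9, 31], 'count': 3}

{'items': [22, 9, 31], 'count': 3}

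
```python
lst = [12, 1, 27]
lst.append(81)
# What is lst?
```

[12, 1, 27, 81]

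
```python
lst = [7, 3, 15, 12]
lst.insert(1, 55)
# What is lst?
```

[7, 55, 3, 15, 12]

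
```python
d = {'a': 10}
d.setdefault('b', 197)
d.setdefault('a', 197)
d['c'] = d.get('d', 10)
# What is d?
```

After line 1: d = {'a': 10}
After line 2 (setdefault adds 'b'=197): d = {'a': 10, 'b': 197}
After line 3 (setdefault 'a' no-op, already exists): d = {'a': 10, 'b': 197}
After line 4 (get('d', 10) returns default since 'd' not in d): d = {'a': 10, 'b': 197, 'c': 10}

{'a': 10, 'b': 197, 'c': 10}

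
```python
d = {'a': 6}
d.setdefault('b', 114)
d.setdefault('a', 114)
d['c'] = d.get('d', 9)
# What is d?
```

After line 1: d = {'a': 6}
After line 2 (setdefault adds 'b'=114): d = {'a': 6, 'b': 114}
After line 3 (setdefault 'a' no-op, already exists): d = {'a': 6, 'b': 114}
After line 4 (get('d', 9) returns default since 'd' not in d): d = {'a': 6, 'b': 114, 'c': 9}

{'a': 6, 'b': 114, 'c': 9}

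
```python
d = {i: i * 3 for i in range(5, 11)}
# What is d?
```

{5: 15, 6: 18, 7: 21, 8: 24, 9: 27, 10: 30}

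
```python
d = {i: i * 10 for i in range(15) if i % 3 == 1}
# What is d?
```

{1: 10, 4: 40, 7: 70, 10: 100, 13: 130}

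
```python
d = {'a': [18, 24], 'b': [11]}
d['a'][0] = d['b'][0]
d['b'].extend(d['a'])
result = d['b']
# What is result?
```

After line 1: d = {'a': [18, 24], 'b': [11]}
After line 2 (a[0] = b[0] = 11): d = {'a': [11, 24], 'b': [11]}
After line 3 (b.extend(a) appends [11, 24]): d = {'a': [11, 24], 'b': [11, 11, 24]}
After line 4: result = d['b'] = [11, 11, 24]

[11, 11, 24]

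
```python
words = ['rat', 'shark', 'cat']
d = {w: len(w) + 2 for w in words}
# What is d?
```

{'rat': 5, 'shark': 7, 'cat': 5}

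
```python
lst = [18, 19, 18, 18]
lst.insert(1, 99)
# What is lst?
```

[18, 99, 19, 18, 18]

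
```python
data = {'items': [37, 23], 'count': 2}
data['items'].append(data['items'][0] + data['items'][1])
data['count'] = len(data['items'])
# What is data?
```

After line 1: data = {'items': [37, 23], 'count': 2}
After line 2 (append 37 + 23 = 60): data = {'items': [37, 23, 60], 'count': 2}
After line 3 (count = len(items) = 3): data = {'items': [37, 23, 60], 'count': 3}

{'items': [37, 23, 60], 'count': 3}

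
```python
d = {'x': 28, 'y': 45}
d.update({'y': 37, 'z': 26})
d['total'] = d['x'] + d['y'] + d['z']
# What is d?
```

After line 1: d = {'x': 28, 'y': 45}
After line 2 (y overwritten, z added): d = {'x': 28, 'y': 37, 'z': 26}
After line 3 (total = 28 + 37 + 26 = 91): d = {'x': 28, 'y': 37, 'z': 26, 'total': 91}

{'x': 28, 'y': 37, 'z': 26, 'total': 91}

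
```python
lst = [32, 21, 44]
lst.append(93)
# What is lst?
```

[32, 21, 44, 93]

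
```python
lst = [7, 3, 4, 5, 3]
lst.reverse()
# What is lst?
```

[3, 5, 4, 3, 7]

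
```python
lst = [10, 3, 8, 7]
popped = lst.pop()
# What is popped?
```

7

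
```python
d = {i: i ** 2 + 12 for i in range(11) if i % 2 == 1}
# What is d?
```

{1: 13, 3: 21, 5: 37, 7: 61, 9: 93}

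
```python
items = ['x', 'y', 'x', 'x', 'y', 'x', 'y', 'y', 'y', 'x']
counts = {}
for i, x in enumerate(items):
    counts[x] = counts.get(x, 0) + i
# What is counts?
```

Initial: counts = {}, items = ['x', 'y', 'x', 'x', 'y', 'x', 'y', 'y', 'y', 'x']
i=0, x='x': counts = {'x': 0}
i=1, x='y': counts = {'x': 0, 'y': 1}
i=2, x='x': counts = {'x': 2, 'y': 1}
i=3, x='x': counts = {'x': 5, 'y': 1}
i=4, x='y': counts = {'x': 5, 'y': 5}
i=5, x='x': counts = {'x': 10, 'y': 5}
i=6, x='y': counts = {'x': 10, 'y': 11}
i=7, x='y': counts = {'x': 10, 'y': 18}
i=8, x='y': counts = {'x': 10, 'y': 26}
i=9, x='x': counts = {'x': 19, 'y': 26}

{'x': 19, 'y': 26}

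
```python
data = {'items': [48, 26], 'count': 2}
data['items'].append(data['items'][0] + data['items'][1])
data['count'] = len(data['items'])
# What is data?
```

After line 1: data = {'items': [48, 26], 'count': 2}
After line 2 (append 48 + 26 = 74): data = {'items': [48, 26, 74], 'count': 2}
After line 3 (count = len(items) = 3): data = {'items': [48, 26, 74], 'count': 3}

{'items': [48, 26, 74], 'count': 3}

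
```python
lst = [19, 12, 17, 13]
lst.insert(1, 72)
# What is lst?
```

[19, 72, 12, 17, 13]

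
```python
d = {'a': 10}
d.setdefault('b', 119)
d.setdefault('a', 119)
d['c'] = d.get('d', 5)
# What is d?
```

After line 1: d = {'a': 10}
After line 2 (setdefault adds 'b'=119): d = {'a': 10, 'b': 119}
After line 3 (setdefault 'a' no-op, already exists): d = {'a': 10, 'b': 119}
After line 4 (get('d', 5) returns default since 'd' not in d): d = {'a': 10, 'b': 119, 'c': 5}

{'a': 10, 'b': 119, 'c': 5}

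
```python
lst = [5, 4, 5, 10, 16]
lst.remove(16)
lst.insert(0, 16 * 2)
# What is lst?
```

After line 1: lst = [5, 4, 5, 10, 16]
After line 2 (remove first 16): lst = [5, 4, 5, 10]
After line 3 (insert 32 at index 0): lst = [32, 5, 4, 5, 10]

[32, 5, 4, 5, 10]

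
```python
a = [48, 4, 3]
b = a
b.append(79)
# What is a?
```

After line 1: a = [48, 4, 3]
After line 2 (b = a is an alias, same object): a = [48, 4, 3], b = [48, 4, 3]
After line 3 (b.append mutates the shared list): a = [48, 4, 3, 79], b = [48, 4, 3, 79]

[48, 4, 3, 79]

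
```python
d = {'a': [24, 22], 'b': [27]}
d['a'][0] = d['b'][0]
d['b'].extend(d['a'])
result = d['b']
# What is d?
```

After line 1: d = {'a': [24, 22], 'b': [27]}
After line 2 (a[0] = b[0] = 27): d = {'a': [27, 22], 'b': [27]}
After line 3 (b.extend(a) appends [27, 22]): d = {'a': [27, 22], 'b': [27, 27, 22]}
After line 4: result = d['b'] = [27, 27, 22]

{'a': [27, 22], 'b': [27, 27, 22]}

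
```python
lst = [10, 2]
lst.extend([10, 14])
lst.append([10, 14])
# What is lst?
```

After line 1: lst = [10, 2]
After line 2 (extend unpacks [10, 14]): lst = [10, 2, 10, 14]
After line 3 (append adds [10, 14] as single element): lst = [10, 2, 10, 14, [10, 14]]

[10, 2, 10, 14, [10, 14]]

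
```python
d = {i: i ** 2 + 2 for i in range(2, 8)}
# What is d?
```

{2: 6, 3: 11, 4: 18, 5: 27, 6: 38, 7: 51}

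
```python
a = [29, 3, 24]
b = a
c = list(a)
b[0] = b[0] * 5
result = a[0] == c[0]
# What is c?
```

After line 1: a = [29, 3, 24]
After line 2 (b = a, alias): a = [29, 3, 24], b = [29, 3, 24]
After line 3 (c = list(a) is a copy, new object): c = [29, 3, 24]
After line 4 (b[0] = 29 * 5 = 145; mutates shared a/b): a = b = [145, 3, 24], c = [29, 3, 24]
After line 5 (a[0] = 145, c[0] = 29; result = False)

[29, 3, 24]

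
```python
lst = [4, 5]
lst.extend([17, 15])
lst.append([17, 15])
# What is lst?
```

After line 1: lst = [4, 5]
After line 2 (extend unpacks [17, 15]): lst = [4, 5, 17, 15]
After line 3 (append adds [17, 15] as single element): lst = [4, 5, 17, 15, [17, 15]]

[4, 5, 17, 15, [17, 15]]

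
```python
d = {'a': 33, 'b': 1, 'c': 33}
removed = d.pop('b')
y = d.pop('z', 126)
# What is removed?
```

After line 1: d = {'a': 33, 'b': 1, 'c': 33}
After line 2 (pop 'b' returns 1): d = {'a': 33, 'c': 33}, removed = 1
After line 3 (pop 'z' missing, returns default 126): d = {'a': 33, 'c': 33}, y = 126

1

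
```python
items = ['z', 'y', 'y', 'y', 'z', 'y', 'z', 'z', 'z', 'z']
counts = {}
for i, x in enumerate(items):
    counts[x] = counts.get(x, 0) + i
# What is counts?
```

Initial: counts = {}, items = ['z', 'y', 'y', 'y', 'z', 'y', 'z', 'z', 'z', 'z']
i=0, x='z': counts = {'z': 0}
i=1, x='y': counts = {'z': 0, 'y': 1}
i=2, x='y': counts = {'z': 0, 'y': 3}
i=3, x='y': counts = {'z': 0, 'y': 6}
i=4, x='z': counts = {'z': 4, 'y': 6}
i=5, x='y': counts = {'z': 4, 'y': 11}
i=6, x='z': counts = {'z': 10, 'y': 11}
i=7, x='z': counts = {'z': 17, 'y': 11}
i=8, x='z': counts = {'z': 25, 'y': 11}
i=9, x='z': counts = {'z': 34, 'y': 11}

{'z': 34, 'y': 11}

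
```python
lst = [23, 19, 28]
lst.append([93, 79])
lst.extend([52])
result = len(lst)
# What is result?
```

After line 1: lst = [23, 19, 28]
After line 2 (append adds [93, 79] as single element): lst = [23, 19, 28, [93, 79]]
After line 3 (extend unpacks [52], adds 52): lst = [23, 19, 28, [93, 79], 52]
After line 4: result = len(lst) = 5

5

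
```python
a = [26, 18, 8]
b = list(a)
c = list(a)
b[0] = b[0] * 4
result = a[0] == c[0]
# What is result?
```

After line 1: a = [26, 18, 8]
After line 2 (b = list(a), copy): a = [26, 18, 8], b = [26, 18, 8]
After line 3 (c = list(a) is a copy, new object): c = [26, 18, 8]
After line 4 (b[0] = 26 * 4 = 104; only b mutates (copy)): a = [26, 18, 8], b = [104, 18, 8], c = [26, 18, 8]
After line 5 (a[0] = 26, c[0] = 26; result = True)

True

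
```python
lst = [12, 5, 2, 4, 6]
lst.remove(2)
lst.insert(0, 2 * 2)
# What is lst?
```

After line 1: lst = [12, 5, 2, 4, 6]
After line 2 (remove first 2): lst = [12, 5, 4, 6]
After line 3 (insert 4 at index 0): lst = [4, 12, 5, 4, 6]

[4, 12, 5, 4, 6]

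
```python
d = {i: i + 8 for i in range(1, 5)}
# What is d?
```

{1: 9, 2: 10, 3: 11, 4: 12}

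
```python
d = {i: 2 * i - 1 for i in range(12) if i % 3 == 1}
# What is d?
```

{1: 1, 4: 7, 7: 13, 10: 19}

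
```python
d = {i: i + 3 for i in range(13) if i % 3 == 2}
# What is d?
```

{2: 5, 5: 8, 8: 11, 11: 14}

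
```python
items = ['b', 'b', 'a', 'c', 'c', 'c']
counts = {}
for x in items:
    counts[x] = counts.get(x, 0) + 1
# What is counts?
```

Initial: counts = {}, items = ['b', 'b', 'a', 'c', 'c', 'c']
See 'b': counts = {'b': 1}
See 'b': counts = {'b': 2}
See 'a': counts = {'b': 2, 'a': 1}
See 'c': counts = {'b': 2, 'a': 1, 'c': 1}
See 'c': counts = {'b': 2, 'a': 1, 'c': 2}
See 'c': counts = {'b': 2, 'a': 1, 'c': 3}

{'b': 2, 'a': 1, 'c': 3}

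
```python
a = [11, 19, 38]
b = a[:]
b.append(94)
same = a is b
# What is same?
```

After line 1: a = [11, 19, 38]
After line 2 (b = a[:] is a shallow copy, new object): a = [11, 19, 38], b = [11, 19, 38]
After line 3 (append only mutates b): a = [11, 19, 38], b = [11, 19, 38, 94]
After line 4 (same = a is b; different objects -> False): same = False

False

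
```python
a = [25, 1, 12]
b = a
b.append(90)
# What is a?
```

After line 1: a = [25, 1, 12]
After line 2 (b = a is an alias, same object): a = [25, 1, 12], b = [25, 1, 12]
After line 3 (b.append mutates the shared list): a = [25, 1, 12, 90], b = [25, 1, 12, 90]

[25, 1, 12, 90]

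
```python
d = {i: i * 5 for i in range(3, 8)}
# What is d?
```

{3: 15, 4: 20, 5: 25, 6: 30, 7: 35}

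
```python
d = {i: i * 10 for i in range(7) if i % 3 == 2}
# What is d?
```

{2: 20, 5: 50}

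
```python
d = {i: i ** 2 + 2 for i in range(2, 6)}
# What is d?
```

{2: 6, 3: 11, 4: 18, 5: 27}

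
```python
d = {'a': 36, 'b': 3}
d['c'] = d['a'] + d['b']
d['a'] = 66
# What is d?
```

After line 1: d = {'a': 36, 'b': 3}
After line 2 (d['c'] = 36 + 3): d = {'a': 36, 'b': 3, 'c': 39}
After line 3: d = {'a': 66, 'b': 3, 'c': 39}

{'a': 66, 'b': 3, 'c': 39}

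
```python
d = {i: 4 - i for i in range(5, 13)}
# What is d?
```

{5: -1, 6: -2, 7: -3, 8: -4, 9: -5, 10: -6, 11: -7, 12: -8}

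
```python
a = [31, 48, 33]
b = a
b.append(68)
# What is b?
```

After line 1: a = [31, 48, 33]
After line 2 (b = a is an alias, same object): a = [31, 48, 33], b = [31, 48, 33]
After line 3 (b.append mutates the shared list): a = [31, 48, 33, 68], b = [31, 48, 33, 68]

[31, 48, 33, 68]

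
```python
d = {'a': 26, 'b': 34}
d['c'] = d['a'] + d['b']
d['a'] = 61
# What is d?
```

After line 1: d = {'a': 26, 'b': 34}
After line 2 (d['c'] = 26 + 34): d = {'a': 26, 'b': 34, 'c': 60}
After line 3: d = {'a': 61, 'b': 34, 'c': 60}

{'a': 61, 'b': 34, 'c': 60}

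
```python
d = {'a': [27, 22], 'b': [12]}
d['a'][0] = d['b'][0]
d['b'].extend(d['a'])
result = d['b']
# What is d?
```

After line 1: d = {'a': [27, 22], 'b': [12]}
After line 2 (a[0] = b[0] = 12): d = {'a': [12, 22], 'b': [12]}
After line 3 (b.extend(a) appends [12, 22]): d = {'a': [12, 22], 'b': [12, 12, 22]}
After line 4: result = d['b'] = [12, 12, 22]

{'a': [12, 22], 'b': [12, 12, 22]}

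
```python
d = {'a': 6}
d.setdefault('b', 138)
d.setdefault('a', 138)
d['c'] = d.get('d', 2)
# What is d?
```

After line 1: d = {'a': 6}
After line 2 (setdefault adds 'b'=138): d = {'a': 6, 'b': 138}
After line 3 (setdefault 'a' no-op, already exists): d = {'a': 6, 'b': 138}
After line 4 (get('d', 2) returns default since 'd' not in d): d = {'a': 6, 'b': 138, 'c': 2}

{'a': 6, 'b': 138, 'c': 2}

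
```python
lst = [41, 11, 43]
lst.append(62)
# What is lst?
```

[41, 11, 43, 62]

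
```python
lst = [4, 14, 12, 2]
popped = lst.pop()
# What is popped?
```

2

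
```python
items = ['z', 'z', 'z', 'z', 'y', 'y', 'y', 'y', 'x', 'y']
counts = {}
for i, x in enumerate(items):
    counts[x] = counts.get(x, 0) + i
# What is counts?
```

Initial: counts = {}, items = ['z', 'z', 'z', 'z', 'y', 'y', 'y', 'y', 'x', 'y']
i=0, x='z': counts = {'z': 0}
i=1, x='z': counts = {'z': 1}
i=2, x='z': counts = {'z': 3}
i=3, x='z': counts = {'z': 6}
i=4, x='y': counts = {'z': 6, 'y': 4}
i=5, x='y': counts = {'z': 6, 'y': 9}
i=6, x='y': counts = {'z': 6, 'y': 15}
i=7, x='y': counts = {'z': 6, 'y': 22}
i=8, x='x': counts = {'z': 6, 'y': 22, 'x': 8}
i=9, x='y': counts = {'z': 6, 'y': 31, 'x': 8}

{'z': 6, 'y': 31, 'x': 8}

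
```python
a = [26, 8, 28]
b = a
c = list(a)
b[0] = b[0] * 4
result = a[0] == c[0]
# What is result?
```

After line 1: a = [26, 8, 28]
After line 2 (b = a, alias): a = [26, 8, 28], b = [26, 8, 28]
After line 3 (c = list(a) is a copy, new object): c = [26, 8, 28]
After line 4 (b[0] = 26 * 4 = 104; mutates shared a/b): a = b = [104, 8, 28], c = [26, 8, 28]
After line 5 (a[0] = 104, c[0] = 26; result = False)

False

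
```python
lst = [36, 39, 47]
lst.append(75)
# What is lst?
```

[36, 39, 47, 75]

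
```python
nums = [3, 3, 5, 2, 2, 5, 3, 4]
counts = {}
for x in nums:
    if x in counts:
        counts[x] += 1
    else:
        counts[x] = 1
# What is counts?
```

Initial: counts = {}, nums = [3, 3, 5, 2, 2, 5, 3, 4]
See 3: counts = {3: 1}
See 3: counts = {3: 2}
See 5: counts = {3: 2, 5: 1}
See 2: counts = {3: 2, 5: 1, 2: 1}
See 2: counts = {3: 2, 5: 1, 2: 2}
See 5: counts = {3: 2, 5: 2, 2: 2}
See 3: counts = {3: 3, 5: 2, 2: 2}
See 4: counts = {3: 3, 5: 2, 2: 2, 4: 1}

{3: 3, 5: 2, 2: 2, 4: 1}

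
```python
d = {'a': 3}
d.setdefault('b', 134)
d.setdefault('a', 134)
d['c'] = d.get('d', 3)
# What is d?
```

After line 1: d = {'a': 3}
After line 2 (setdefault adds 'b'=134): d = {'a': 3, 'b': 134}
After line 3 (setdefault 'a' no-op, already exists): d = {'a': 3, 'b': 134}
After line 4 (get('d', 3) returns default since 'd' not in d): d = {'a': 3, 'b': 134, 'c': 3}

{'a': 3, 'b': 134, 'c': 3}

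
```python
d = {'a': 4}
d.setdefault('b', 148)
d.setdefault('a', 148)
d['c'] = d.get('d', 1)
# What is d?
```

After line 1: d = {'a': 4}
After line 2 (setdefault adds 'b'=148): d = {'a': 4, 'b': 148}
After line 3 (setdefault 'a' no-op, already exists): d = {'a': 4, 'b': 148}
After line 4 (get('d', 1) returns default since 'd' not in d): d = {'a': 4, 'b': 148, 'c': 1}

{'a': 4, 'b': 148, 'c': 1}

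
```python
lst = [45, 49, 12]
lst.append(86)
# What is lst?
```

[45, 49, 12, 86]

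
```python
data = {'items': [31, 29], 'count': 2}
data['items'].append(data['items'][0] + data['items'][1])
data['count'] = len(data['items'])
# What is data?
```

After line 1: data = {'items': [31, 29], 'count': 2}
After line 2 (append 31 + 29 = 60): data = {'items': [31, 29, 60], 'count': 2}
After line 3 (count = len(items) = 3): data = {'items': [31, 29, 60], 'count': 3}

{'items': [31, 29, 60], 'count': 3}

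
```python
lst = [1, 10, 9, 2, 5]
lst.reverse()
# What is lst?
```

[5, 2, 9, 10, 1]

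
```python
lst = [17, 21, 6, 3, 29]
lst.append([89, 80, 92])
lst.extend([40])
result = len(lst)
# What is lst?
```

After line 1: lst = [17, 21, 6, 3, 29]
After line 2 (append adds [89, 80, 92] as single element): lst = [17, 21, 6, 3, 29, [89, 80, 92]]
After line 3 (extend unpacks [40], adds 40): lst = [17, 21, 6, 3, 29, [89, 80, 92], 40]
After line 4: result = len(lst) = 7

[17, 21, 6, 3, 29, [89, 80, 92], 40]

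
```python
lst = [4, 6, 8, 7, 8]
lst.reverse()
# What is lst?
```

[8, 7, 8, 6, 4]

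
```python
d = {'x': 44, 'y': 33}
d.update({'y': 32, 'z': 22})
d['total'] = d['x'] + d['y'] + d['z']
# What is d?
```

After line 1: d = {'x': 44, 'y': 33}
After line 2 (y overwritten, z added): d = {'x': 44, 'y': 32, 'z': 22}
After line 3 (total = 44 + 32 + 22 = 98): d = {'x': 44, 'y': 32, 'z': 22, 'total': 98}

{'x': 44, 'y': 32, 'z': 22, 'total': 98}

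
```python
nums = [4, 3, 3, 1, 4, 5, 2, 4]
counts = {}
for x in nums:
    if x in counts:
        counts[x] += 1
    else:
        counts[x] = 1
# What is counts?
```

Initial: counts = {}, nums = [4, 3, 3, 1, 4, 5, 2, 4]
See 4: counts = {4: 1}
See 3: counts = {4: 1, 3: 1}
See 3: counts = {4: 1, 3: 2}
See 1: counts = {4: 1, 3: 2, 1: 1}
See 4: counts = {4: 2, 3: 2, 1: 1}
See 5: counts = {4: 2, 3: 2, 1: 1, 5: 1}
See 2: counts = {4: 2, 3: 2, 1: 1, 5: 1, 2: 1}
See 4: counts = {4: 3, 3: 2, 1: 1, 5: 1, 2: 1}

{4: 3, 3: 2, 1: 1, 5: 1, 2: 1}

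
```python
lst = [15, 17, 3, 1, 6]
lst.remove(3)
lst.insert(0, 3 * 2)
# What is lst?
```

After line 1: lst = [15, 17, 3, 1, 6]
After line 2 (remove first 3): lst = [15, 17, 1, 6]
After line 3 (insert 6 at index 0): lst = [6, 15, 17, 1, 6]

[6, 15, 17, 1, 6]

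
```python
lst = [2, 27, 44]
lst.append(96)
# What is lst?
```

[2, 27, 44, 96]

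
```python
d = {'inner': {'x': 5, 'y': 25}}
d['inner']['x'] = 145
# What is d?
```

After line 1: d = {'inner': {'x': 5, 'y': 25}}
After line 2 (inner x overwritten): d = {'inner': {'x': 145, 'y': 25}}

{'inner': {'x': 145, 'y': 25}}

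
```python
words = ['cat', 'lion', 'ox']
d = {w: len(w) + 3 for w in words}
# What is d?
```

{'cat': 6, 'lion': 7, 'ox': 5}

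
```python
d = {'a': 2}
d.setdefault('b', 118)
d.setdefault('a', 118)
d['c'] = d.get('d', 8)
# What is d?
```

After line 1: d = {'a': 2}
After line 2 (setdefault adds 'b'=118): d = {'a': 2, 'b': 118}
After line 3 (setdefault 'a' no-op, already exists): d = {'a': 2, 'b': 118}
After line 4 (get('d', 8) returns default since 'd' not in d): d = {'a': 2, 'b': 118, 'c': 8}

{'a': 2, 'b': 118, 'c': 8}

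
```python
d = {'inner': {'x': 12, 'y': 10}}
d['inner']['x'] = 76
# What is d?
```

After line 1: d = {'inner': {'x': 12, 'y': 10}}
After line 2 (inner x overwritten): d = {'inner': {'x': 76, 'y': 10}}

{'inner': {'x': 76, 'y': 10}}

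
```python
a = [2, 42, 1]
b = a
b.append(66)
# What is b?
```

After line 1: a = [2, 42, 1]
After line 2 (b = a is an alias, same object): a = [2, 42, 1], b = [2, 42, 1]
After line 3 (b.append mutates the shared list): a = [2, 42, 1, 66], b = [2, 42, 1, 66]

[2, 42, 1, 66]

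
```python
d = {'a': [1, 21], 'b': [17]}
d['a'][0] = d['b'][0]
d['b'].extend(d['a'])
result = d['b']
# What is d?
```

After line 1: d = {'a': [1, 21], 'b': [17]}
After line 2 (a[0] = b[0] = 17): d = {'a': [17, 21], 'b': [17]}
After line 3 (b.extend(a) appends [17, 21]): d = {'a': [17, 21], 'b': [17, 17, 21]}
After line 4: result = d['b'] = [17, 17, 21]

{'a': [17, 21], 'b': [17, 17, 21]}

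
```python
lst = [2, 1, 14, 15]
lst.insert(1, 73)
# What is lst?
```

[2, 73, 1, 14, 15]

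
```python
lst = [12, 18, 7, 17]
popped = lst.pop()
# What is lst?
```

[12, 18, 7]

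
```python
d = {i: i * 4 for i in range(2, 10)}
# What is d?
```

{2: 8, 3: 12, 4: 16, 5: 20, 6: 24, 7: 28, 8: 32, 9: 36}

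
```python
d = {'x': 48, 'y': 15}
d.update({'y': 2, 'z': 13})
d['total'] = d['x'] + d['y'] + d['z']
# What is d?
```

After line 1: d = {'x': 48, 'y': 15}
After line 2 (y overwritten, z added): d = {'x': 48, 'y': 2, 'z': 13}
After line 3 (total = 48 + 2 + 13 = 63): d = {'x': 48, 'y': 2, 'z': 13, 'total': 63}

{'x': 48, 'y': 2, 'z': 13, 'total': 63}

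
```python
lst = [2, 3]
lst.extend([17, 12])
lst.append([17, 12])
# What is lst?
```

After line 1: lst = [2, 3]
After line 2 (extend unpacks [17, 12]): lst = [2, 3, 17, 12]
After line 3 (append adds [17, 12] as single element): lst = [2, 3, 17, 12, [17, 12]]

[2, 3, 17, 12, [17, 12]]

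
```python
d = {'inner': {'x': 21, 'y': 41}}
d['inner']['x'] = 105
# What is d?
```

After line 1: d = {'inner': {'x': 21, 'y': 41}}
After line 2 (inner x overwritten): d = {'inner': {'x': 105, 'y': 41}}

{'inner': {'x': 105, 'y': 41}}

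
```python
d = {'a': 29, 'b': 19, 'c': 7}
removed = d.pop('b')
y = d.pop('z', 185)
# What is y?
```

After line 1: d = {'a': 29, 'b': 19, 'c': 7}
After line 2 (pop 'b' returns 19): d = {'a': 29, 'c': 7}, removed = 19
After line 3 (pop 'z' missing, returns default 185): d = {'a': 29, 'c': 7}, y = 185

185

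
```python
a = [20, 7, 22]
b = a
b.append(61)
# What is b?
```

After line 1: a = [20, 7, 22]
After line 2 (b = a is an alias, same object): a = [20, 7, 22], b = [20, 7, 22]
After line 3 (b.append mutates the shared list): a = [20, 7, 22, 61], b = [20, 7, 22, 61]

[20, 7, 22, 61]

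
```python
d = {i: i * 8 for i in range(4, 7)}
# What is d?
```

{4: 32, 5: 40, 6: 48}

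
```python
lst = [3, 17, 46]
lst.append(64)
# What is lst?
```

[3, 17, 46, 64]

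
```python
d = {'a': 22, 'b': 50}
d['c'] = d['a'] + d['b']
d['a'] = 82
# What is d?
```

After line 1: d = {'a': 22, 'b': 50}
After line 2 (d['c'] = 22 + 50): d = {'a': 22, 'b': 50, 'c': 72}
After line 3: d = {'a': 82, 'b': 50, 'c': 72}

{'a': 82, 'b': 50, 'c': 72}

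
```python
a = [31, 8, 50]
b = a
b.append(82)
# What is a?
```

After line 1: a = [31, 8, 50]
After line 2 (b = a is an alias, same object): a = [31, 8, 50], b = [31, 8, 50]
After line 3 (b.append mutates the shared list): a = [31, 8, 50, 82], b = [31, 8, 50, 82]

[31, 8, 50, 82]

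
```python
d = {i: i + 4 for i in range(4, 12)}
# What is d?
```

{4: 8, 5: 9, 6: 10, 7: 11, 8: 12, 9: 13, 10: 14, 11: 15}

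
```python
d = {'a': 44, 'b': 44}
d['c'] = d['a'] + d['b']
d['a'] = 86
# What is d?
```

After line 1: d = {'a': 44, 'b': 44}
After line 2 (d['c'] = 44 + 44): d = {'a': 44, 'b': 44, 'c': 88}
After line 3: d = {'a': 86, 'b': 44, 'c': 88}

{'a': 86, 'b': 44, 'c': 88}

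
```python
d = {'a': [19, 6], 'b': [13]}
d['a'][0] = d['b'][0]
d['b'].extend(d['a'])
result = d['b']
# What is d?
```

After line 1: d = {'a': [19, 6], 'b': [13]}
After line 2 (a[0] = b[0] = 13): d = {'a': [13, 6], 'b': [13]}
After line 3 (b.extend(a) appends [13, 6]): d = {'a': [13, 6], 'b': [13, 13, 6]}
After line 4: result = d['b'] = [13, 13, 6]

{'a': [13, 6], 'b': [13, 13, 6]}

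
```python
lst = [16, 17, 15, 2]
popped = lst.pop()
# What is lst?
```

[16, 17, 15]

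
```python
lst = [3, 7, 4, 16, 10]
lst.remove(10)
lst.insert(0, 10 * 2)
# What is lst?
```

After line 1: lst = [3, 7, 4, 16, 10]
After line 2 (remove first 10): lst = [3, 7, 4, 16]
After line 3 (insert 20 at index 0): lst = [20, 3, 7, 4, 16]

[20, 3, 7, 4, 16]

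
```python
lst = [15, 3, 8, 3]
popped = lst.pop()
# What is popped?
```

3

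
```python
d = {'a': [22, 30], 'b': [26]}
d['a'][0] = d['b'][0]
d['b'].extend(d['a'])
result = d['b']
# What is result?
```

After line 1: d = {'a': [22, 30], 'b': [26]}
After line 2 (a[0] = b[0] = 26): d = {'a': [26, 30], 'b': [26]}
After line 3 (b.extend(a) appends [26, 30]): d = {'a': [26, 30], 'b': [26, 26, 30]}
After line 4: result = d['b'] = [26, 26, 30]

[26, 26, 30]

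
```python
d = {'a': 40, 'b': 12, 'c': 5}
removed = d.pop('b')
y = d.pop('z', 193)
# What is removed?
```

After line 1: d = {'a': 40, 'b': 12, 'c': 5}
After line 2 (pop 'b' returns 12): d = {'a': 40, 'c': 5}, removed = 12
After line 3 (pop 'z' missing, returns default 193): d = {'a': 40, 'c': 5}, y = 193

12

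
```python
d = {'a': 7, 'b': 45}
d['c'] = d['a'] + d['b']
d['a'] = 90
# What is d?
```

After line 1: d = {'a': 7, 'b': 45}
After line 2 (d['c'] = 7 + 45): d = {'a': 7, 'b': 45, 'c': 52}
After line 3: d = {'a': 90, 'b': 45, 'c': 52}

{'a': 90, 'b': 45, 'c': 52}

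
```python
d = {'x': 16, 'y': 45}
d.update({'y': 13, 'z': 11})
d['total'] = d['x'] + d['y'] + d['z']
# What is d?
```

After line 1: d = {'x': 16, 'y': 45}
After line 2 (y overwritten, z added): d = {'x': 16, 'y': 13, 'z': 11}
After line 3 (total = 16 + 13 + 11 = 40): d = {'x': 16, 'y': 13, 'z': 11, 'total': 40}

{'x': 16, 'y': 13, 'z': 11, 'total': 40}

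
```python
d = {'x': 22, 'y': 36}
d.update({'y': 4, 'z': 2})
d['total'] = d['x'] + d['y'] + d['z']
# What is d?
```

After line 1: d = {'x': 22, 'y': 36}
After line 2 (y overwritten, z added): d = {'x': 22, 'y': 4, 'z': 2}
After line 3 (total = 22 + 4 + 2 = 28): d = {'x': 22, 'y': 4, 'z': 2, 'total': 28}

{'x': 22, 'y': 4, 'z': 2, 'total': 28}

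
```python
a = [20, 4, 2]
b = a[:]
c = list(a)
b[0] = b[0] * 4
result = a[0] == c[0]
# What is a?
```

After line 1: a = [20, 4, 2]
After line 2 (b = a[:], copy): a = [20, 4, 2], b = [20, 4, 2]
After line 3 (c = list(a) is a copy, new object): c = [20, 4, 2]
After line 4 (b[0] = 20 * 4 = 80; only b mutates (copy)): a = [20, 4, 2], b = [80, 4, 2], c = [20, 4, 2]
After line 5 (a[0] = 20, c[0] = 20; result = True)

[20, 4, 2]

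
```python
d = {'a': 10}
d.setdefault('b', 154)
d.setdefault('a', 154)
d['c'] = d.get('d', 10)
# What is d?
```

After line 1: d = {'a': 10}
After line 2 (setdefault adds 'b'=154): d = {'a': 10, 'b': 154}
After line 3 (setdefault 'a' no-op, already exists): d = {'a': 10, 'b': 154}
After line 4 (get('d', 10) returns default since 'd' not in d): d = {'a': 10, 'b': 154, 'c': 10}

{'a': 10, 'b': 154, 'c': 10}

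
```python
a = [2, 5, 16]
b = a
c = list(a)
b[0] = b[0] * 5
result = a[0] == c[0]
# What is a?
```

After line 1: a = [2, 5, 16]
After line 2 (b = a, alias): a = [2, 5, 16], b = [2, 5, 16]
After line 3 (c = list(a) is a copy, new object): c = [2, 5, 16]
After line 4 (b[0] = 2 * 5 = 10; mutates shared a/b): a = b = [10, 5, 16], c = [2, 5, 16]
After line 5 (a[0] = 10, c[0] = 2; result = False)

[10, 5, 16]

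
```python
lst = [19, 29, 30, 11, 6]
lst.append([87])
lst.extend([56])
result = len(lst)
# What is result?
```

After line 1: lst = [19, 29, 30, 11, 6]
After line 2 (append adds [87] as single element): lst = [19, 29, 30, 11, 6, [87]]
After line 3 (extend unpacks [56], adds 56): lst = [19, 29, 30, 11, 6, [87], 56]
After line 4: result = len(lst) = 7

7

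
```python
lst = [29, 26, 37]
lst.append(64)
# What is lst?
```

[29, 26, 37, 64]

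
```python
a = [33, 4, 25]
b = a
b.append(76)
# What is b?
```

After line 1: a = [33, 4, 25]
After line 2 (b = a is an alias, same object): a = [33, 4, 25], b = [33, 4, 25]
After line 3 (b.append mutates the shared list): a = [33, 4, 25, 76], b = [33, 4, 25, 76]

[33, 4, 25, 76]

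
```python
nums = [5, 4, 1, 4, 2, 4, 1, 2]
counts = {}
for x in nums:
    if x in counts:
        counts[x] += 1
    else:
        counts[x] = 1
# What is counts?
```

Initial: counts = {}, nums = [5, 4, 1, 4, 2, 4, 1, 2]
See 5: counts = {5: 1}
See 4: counts = {5: 1, 4: 1}
See 1: counts = {5: 1, 4: 1, 1: 1}
See 4: counts = {5: 1, 4: 2, 1: 1}
See 2: counts = {5: 1, 4: 2, 1: 1, 2: 1}
See 4: counts = {5: 1, 4: 3, 1: 1, 2: 1}
See 1: counts = {5: 1, 4: 3, 1: 2, 2: 1}
See 2: counts = {5: 1, 4: 3, 1: 2, 2: 2}

{5: 1, 4: 3, 1: 2, 2: 2}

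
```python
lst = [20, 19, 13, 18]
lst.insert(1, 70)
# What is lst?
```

[20, 70, 19, 13, 18]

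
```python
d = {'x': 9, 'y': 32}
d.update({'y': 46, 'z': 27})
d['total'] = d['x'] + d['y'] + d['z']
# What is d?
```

After line 1: d = {'x': 9, 'y': 32}
After line 2 (y overwritten, z added): d = {'x': 9, 'y': 46, 'z': 27}
After line 3 (total = 9 + 46 + 27 = 82): d = {'x': 9, 'y': 46, 'z': 27, 'total': 82}

{'x': 9, 'y': 46, 'z': 27, 'total': 82}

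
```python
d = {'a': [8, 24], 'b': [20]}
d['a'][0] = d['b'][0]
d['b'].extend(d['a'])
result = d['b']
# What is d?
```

After line 1: d = {'a': [8, 24], 'b': [20]}
After line 2 (a[0] = b[0] = 20): d = {'a': [20, 24], 'b': [20]}
After line 3 (b.extend(a) appends [20, 24]): d = {'a': [20, 24], 'b': [20, 20, 24]}
After line 4: result = d['b'] = [20, 20, 24]

{'a': [20, 24], 'b': [20, 20, 24]}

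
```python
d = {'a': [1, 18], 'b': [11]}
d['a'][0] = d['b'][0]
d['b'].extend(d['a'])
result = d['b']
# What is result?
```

After line 1: d = {'a': [1, 18], 'b': [11]}
After line 2 (a[0] = b[0] = 11): d = {'a': [11, 18], 'b': [11]}
After line 3 (b.extend(a) appends [11, 18]): d = {'a': [11, 18], 'b': [11, 11, 18]}
After line 4: result = d['b'] = [11, 11, 18]

[11, 11, 18]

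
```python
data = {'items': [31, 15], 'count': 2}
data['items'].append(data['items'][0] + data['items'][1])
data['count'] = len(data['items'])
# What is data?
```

After line 1: data = {'items': [31, 15], 'count': 2}
After line 2 (append 31 + 15 = 46): data = {'items': [31, 15, 46], 'count': 2}
After line 3 (count = len(items) = 3): data = {'items': [31, 15, 46], 'count': 3}

{'items': [31, 15, 46], 'count': 3}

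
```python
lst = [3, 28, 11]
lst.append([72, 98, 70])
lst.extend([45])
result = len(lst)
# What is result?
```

After line 1: lst = [3, 28, 11]
After line 2 (append adds [72, 98, 70] as single element): lst = [3, 28, 11, [72, 98, 70]]
After line 3 (extend unpacks [45], adds 45): lst = [3, 28, 11, [72, 98, 70], 45]
After line 4: result = len(lst) = 5

5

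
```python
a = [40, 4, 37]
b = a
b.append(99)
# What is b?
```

After line 1: a = [40, 4, 37]
After line 2 (b = a is an alias, same object): a = [40, 4, 37], b = [40, 4, 37]
After line 3 (b.append mutates the shared list): a = [40, 4, 37, 99], b = [40, 4, 37, 99]

[40, 4, 37, 99]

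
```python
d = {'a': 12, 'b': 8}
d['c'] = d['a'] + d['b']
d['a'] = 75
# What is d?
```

After line 1: d = {'a': 12, 'b': 8}
After line 2 (d['c'] = 12 + 8): d = {'a': 12, 'b': 8, 'c': 20}
After line 3: d = {'a': 75, 'b': 8, 'c': 20}

{'a': 75, 'b': 8, 'c': 20}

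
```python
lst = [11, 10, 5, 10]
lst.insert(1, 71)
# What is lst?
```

[11, 71, 10, 5, 10]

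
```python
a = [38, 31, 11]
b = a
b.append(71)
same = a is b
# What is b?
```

After line 1: a = [38, 31, 11]
After line 2 (b = a is an alias, same object): a = [38, 31, 11], b = [38, 31, 11]
After line 3 (b.append mutates the shared list): a = [38, 31, 11, 71], b = [38, 31, 11, 71]
After line 4 (same = a is b; same object -> True): same = True

[38, 31, 11, 71]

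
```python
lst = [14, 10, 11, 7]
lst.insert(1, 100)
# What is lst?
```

[14, 100, 10, 11, 7]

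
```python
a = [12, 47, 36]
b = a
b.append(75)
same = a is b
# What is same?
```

After line 1: a = [12, 47, 36]
After line 2 (b = a is an alias, same object): a = [12, 47, 36], b = [12, 47, 36]
After line 3 (b.append mutates the shared list): a = [12, 47, 36, 75], b = [12, 47, 36, 75]
After line 4 (same = a is b; same object -> True): same = True

True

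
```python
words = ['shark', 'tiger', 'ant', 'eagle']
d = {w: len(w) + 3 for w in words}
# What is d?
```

{'shark': 8, 'tiger': 8, 'ant': 6, 'eagle': 8}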